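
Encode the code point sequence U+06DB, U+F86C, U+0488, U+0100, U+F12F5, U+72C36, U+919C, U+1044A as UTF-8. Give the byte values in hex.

U+06DB: 2-byte form → DB 9B.
U+F86C: 3-byte form → EF A1 AC.
U+0488: 2-byte form → D2 88.
U+0100: 2-byte form → C4 80.
U+F12F5: 4-byte form → F3 B1 8B B5.
U+72C36: 4-byte form → F1 B2 B0 B6.
U+919C: 3-byte form → E9 86 9C.
U+1044A: 4-byte form → F0 90 91 8A.
Concatenated (24 bytes): DB 9B EF A1 AC D2 88 C4 80 F3 B1 8B B5 F1 B2 B0 B6 E9 86 9C F0 90 91 8A.

DB 9B EF A1 AC D2 88 C4 80 F3 B1 8B B5 F1 B2 B0 B6 E9 86 9C F0 90 91 8A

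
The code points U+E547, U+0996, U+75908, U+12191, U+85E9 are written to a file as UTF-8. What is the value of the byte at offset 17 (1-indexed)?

1-indexed offset 17 is 0-indexed offset 16.
U+E547 → 3-byte form EE 95 87 at offsets 0–2.
U+0996 → 3-byte form E0 A6 96 at offsets 3–5.
U+75908 → 4-byte form F1 B5 A4 88 at offsets 6–9.
U+12191 → 4-byte form F0 92 86 91 at offsets 10–13.
U+85E9 → 3-byte form E8 97 A9 at offsets 14–16.
Offset 16 falls in char 5's range; it's byte 3 of E8 97 A9 = 0xA9.

0xA9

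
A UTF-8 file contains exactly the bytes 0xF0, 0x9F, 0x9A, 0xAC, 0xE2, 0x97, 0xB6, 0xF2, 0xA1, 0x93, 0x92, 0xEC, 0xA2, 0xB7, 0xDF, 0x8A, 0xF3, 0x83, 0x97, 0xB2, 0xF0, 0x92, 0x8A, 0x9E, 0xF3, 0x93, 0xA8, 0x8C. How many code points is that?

Byte at offset 0: 0xF0 = 11110000 → 4-byte char (#1). Advance 4.
Byte at offset 4: 0xE2 = 11100010 → 3-byte char (#2). Advance 3.
Byte at offset 7: 0xF2 = 11110010 → 4-byte char (#3). Advance 4.
Byte at offset 11: 0xEC = 11101100 → 3-byte char (#4). Advance 3.
Byte at offset 14: 0xDF = 11011111 → 2-byte char (#5). Advance 2.
Byte at offset 16: 0xF3 = 11110011 → 4-byte char (#6). Advance 4.
Byte at offset 20: 0xF0 = 11110000 → 4-byte char (#7). Advance 4.
Byte at offset 24: 0xF3 = 11110011 → 4-byte char (#8). Advance 4.
Reached end at offset 28 after 8 code points.

8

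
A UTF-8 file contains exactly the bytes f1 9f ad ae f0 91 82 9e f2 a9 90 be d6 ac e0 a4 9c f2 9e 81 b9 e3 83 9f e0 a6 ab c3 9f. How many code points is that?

Byte at offset 0: 0xF1 = 11110001 → 4-byte char (#1). Advance 4.
Byte at offset 4: 0xF0 = 11110000 → 4-byte char (#2). Advance 4.
Byte at offset 8: 0xF2 = 11110010 → 4-byte char (#3). Advance 4.
Byte at offset 12: 0xD6 = 11010110 → 2-byte char (#4). Advance 2.
Byte at offset 14: 0xE0 = 11100000 → 3-byte char (#5). Advance 3.
Byte at offset 17: 0xF2 = 11110010 → 4-byte char (#6). Advance 4.
Byte at offset 21: 0xE3 = 11100011 → 3-byte char (#7). Advance 3.
Byte at offset 24: 0xE0 = 11100000 → 3-byte char (#8). Advance 3.
Byte at offset 27: 0xC3 = 11000011 → 2-byte char (#9). Advance 2.
Reached end at offset 29 after 9 code points.

9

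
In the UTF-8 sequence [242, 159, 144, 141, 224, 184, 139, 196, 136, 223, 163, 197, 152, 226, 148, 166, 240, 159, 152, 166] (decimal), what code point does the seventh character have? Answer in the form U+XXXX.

U+1F626

Offset 0: leading byte 0xF2 = 11110010 → 4-byte char #1 = F2 9F 90 8D.
Offset 4: leading byte 0xE0 = 11100000 → 3-byte char #2 = E0 B8 8B.
Offset 7: leading byte 0xC4 = 11000100 → 2-byte char #3 = C4 88.
Offset 9: leading byte 0xDF = 11011111 → 2-byte char #4 = DF A3.
Offset 11: leading byte 0xC5 = 11000101 → 2-byte char #5 = C5 98.
Offset 13: leading byte 0xE2 = 11100010 → 3-byte char #6 = E2 94 A6.
Offset 16: leading byte 0xF0 = 11110000 → 4-byte char #7 = F0 9F 98 A6.
Leading byte 0xF0 = 11110000 matches 11110xxx → 4-byte sequence.
Byte 1: 0xF0 = 11110000, payload 000 (3 bits).
Byte 2: 0x9F = 10011111 (10xxxxxx ✓), payload 011111.
Byte 3: 0x98 = 10011000 (10xxxxxx ✓), payload 011000.
Byte 4: 0xA6 = 10100110 (10xxxxxx ✓), payload 100110.
Concatenate: 000011111011000100110 = 0x1F626 (21 bits → U+1F626).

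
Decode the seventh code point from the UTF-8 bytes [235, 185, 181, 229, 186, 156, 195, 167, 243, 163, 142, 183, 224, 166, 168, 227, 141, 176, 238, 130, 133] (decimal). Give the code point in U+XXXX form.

U+E085

Offset 0: leading byte 0xEB = 11101011 → 3-byte char #1 = EB B9 B5.
Offset 3: leading byte 0xE5 = 11100101 → 3-byte char #2 = E5 BA 9C.
Offset 6: leading byte 0xC3 = 11000011 → 2-byte char #3 = C3 A7.
Offset 8: leading byte 0xF3 = 11110011 → 4-byte char #4 = F3 A3 8E B7.
Offset 12: leading byte 0xE0 = 11100000 → 3-byte char #5 = E0 A6 A8.
Offset 15: leading byte 0xE3 = 11100011 → 3-byte char #6 = E3 8D B0.
Offset 18: leading byte 0xEE = 11101110 → 3-byte char #7 = EE 82 85.
Leading byte 0xEE = 11101110 matches 1110xxxx → 3-byte sequence.
Byte 1: 0xEE = 11101110, payload 1110 (4 bits).
Byte 2: 0x82 = 10000010 (10xxxxxx ✓), payload 000010.
Byte 3: 0x85 = 10000101 (10xxxxxx ✓), payload 000101.
Concatenate: 1110000010000101 = 0xE085 (16 bits → U+E085).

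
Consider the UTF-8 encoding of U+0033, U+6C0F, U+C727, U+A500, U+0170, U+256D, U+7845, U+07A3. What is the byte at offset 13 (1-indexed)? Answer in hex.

1-indexed offset 13 is 0-indexed offset 12.
U+0033 → 1-byte form 33 at offsets 0–0.
U+6C0F → 3-byte form E6 B0 8F at offsets 1–3.
U+C727 → 3-byte form EC 9C A7 at offsets 4–6.
U+A500 → 3-byte form EA 94 80 at offsets 7–9.
U+0170 → 2-byte form C5 B0 at offsets 10–11.
U+256D → 3-byte form E2 95 AD at offsets 12–14.
Offset 12 falls in char 6's range; it's byte 1 of E2 95 AD = 0xE2.

0xE2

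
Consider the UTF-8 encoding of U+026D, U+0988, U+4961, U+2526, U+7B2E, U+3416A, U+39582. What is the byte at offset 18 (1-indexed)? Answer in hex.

0xAA

1-indexed offset 18 is 0-indexed offset 17.
U+026D → 2-byte form C9 AD at offsets 0–1.
U+0988 → 3-byte form E0 A6 88 at offsets 2–4.
U+4961 → 3-byte form E4 A5 A1 at offsets 5–7.
U+2526 → 3-byte form E2 94 A6 at offsets 8–10.
U+7B2E → 3-byte form E7 AC AE at offsets 11–13.
U+3416A → 4-byte form F0 B4 85 AA at offsets 14–17.
Offset 17 falls in char 6's range; it's byte 4 of F0 B4 85 AA = 0xAA.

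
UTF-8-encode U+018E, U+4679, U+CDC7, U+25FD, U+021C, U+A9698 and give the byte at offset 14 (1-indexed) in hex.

0xF2

1-indexed offset 14 is 0-indexed offset 13.
U+018E → 2-byte form C6 8E at offsets 0–1.
U+4679 → 3-byte form E4 99 B9 at offsets 2–4.
U+CDC7 → 3-byte form EC B7 87 at offsets 5–7.
U+25FD → 3-byte form E2 97 BD at offsets 8–10.
U+021C → 2-byte form C8 9C at offsets 11–12.
U+A9698 → 4-byte form F2 A9 9A 98 at offsets 13–16.
Offset 13 falls in char 6's range; it's byte 1 of F2 A9 9A 98 = 0xF2.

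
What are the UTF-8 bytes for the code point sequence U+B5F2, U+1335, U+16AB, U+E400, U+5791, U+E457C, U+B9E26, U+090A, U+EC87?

U+B5F2: 3-byte form → EB 97 B2.
U+1335: 3-byte form → E1 8C B5.
U+16AB: 3-byte form → E1 9A AB.
U+E400: 3-byte form → EE 90 80.
U+5791: 3-byte form → E5 9E 91.
U+E457C: 4-byte form → F3 A4 95 BC.
U+B9E26: 4-byte form → F2 B9 B8 A6.
U+090A: 3-byte form → E0 A4 8A.
U+EC87: 3-byte form → EE B2 87.
Concatenated (29 bytes): EB 97 B2 E1 8C B5 E1 9A AB EE 90 80 E5 9E 91 F3 A4 95 BC F2 B9 B8 A6 E0 A4 8A EE B2 87.

EB 97 B2 E1 8C B5 E1 9A AB EE 90 80 E5 9E 91 F3 A4 95 BC F2 B9 B8 A6 E0 A4 8A EE B2 87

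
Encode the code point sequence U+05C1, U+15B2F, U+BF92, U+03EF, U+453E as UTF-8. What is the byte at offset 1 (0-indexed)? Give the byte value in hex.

0x81

U+05C1 → 2-byte form D7 81 at offsets 0–1.
Offset 1 falls in char 1's range; it's byte 2 of D7 81 = 0x81.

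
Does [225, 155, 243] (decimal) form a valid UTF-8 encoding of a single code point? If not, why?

invalid (non-continuation byte where continuation expected)

Leading byte 0xE1 = 11100001 → 3-byte form.
Byte 3 is 0xF3 = 11110011, which is not 10xxxxxx — expected a continuation byte.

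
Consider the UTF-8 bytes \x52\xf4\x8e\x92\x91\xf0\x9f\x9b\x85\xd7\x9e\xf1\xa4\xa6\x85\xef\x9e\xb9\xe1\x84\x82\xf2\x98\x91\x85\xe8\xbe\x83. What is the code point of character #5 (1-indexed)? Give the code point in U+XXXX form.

U+64985

Offset 0: leading byte 0x52 = 01010010 → 1-byte char #1 = 52.
Offset 1: leading byte 0xF4 = 11110100 → 4-byte char #2 = F4 8E 92 91.
Offset 5: leading byte 0xF0 = 11110000 → 4-byte char #3 = F0 9F 9B 85.
Offset 9: leading byte 0xD7 = 11010111 → 2-byte char #4 = D7 9E.
Offset 11: leading byte 0xF1 = 11110001 → 4-byte char #5 = F1 A4 A6 85.
Leading byte 0xF1 = 11110001 matches 11110xxx → 4-byte sequence.
Byte 1: 0xF1 = 11110001, payload 001 (3 bits).
Byte 2: 0xA4 = 10100100 (10xxxxxx ✓), payload 100100.
Byte 3: 0xA6 = 10100110 (10xxxxxx ✓), payload 100110.
Byte 4: 0x85 = 10000101 (10xxxxxx ✓), payload 000101.
Concatenate: 001100100100110000101 = 0x64985 (21 bits → U+64985).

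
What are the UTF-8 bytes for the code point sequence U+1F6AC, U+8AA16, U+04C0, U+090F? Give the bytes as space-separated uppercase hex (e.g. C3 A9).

U+1F6AC: 4-byte form → F0 9F 9A AC.
U+8AA16: 4-byte form → F2 8A A8 96.
U+04C0: 2-byte form → D3 80.
U+090F: 3-byte form → E0 A4 8F.
Concatenated (13 bytes): F0 9F 9A AC F2 8A A8 96 D3 80 E0 A4 8F.

F0 9F 9A AC F2 8A A8 96 D3 80 E0 A4 8F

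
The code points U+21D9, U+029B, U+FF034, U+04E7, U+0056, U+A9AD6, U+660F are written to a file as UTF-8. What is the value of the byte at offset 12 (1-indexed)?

0x56

1-indexed offset 12 is 0-indexed offset 11.
U+21D9 → 3-byte form E2 87 99 at offsets 0–2.
U+029B → 2-byte form CA 9B at offsets 3–4.
U+FF034 → 4-byte form F3 BF 80 B4 at offsets 5–8.
U+04E7 → 2-byte form D3 A7 at offsets 9–10.
U+0056 → 1-byte form 56 at offsets 11–11.
Offset 11 falls in char 5's range; it's byte 1 of 56 = 0x56.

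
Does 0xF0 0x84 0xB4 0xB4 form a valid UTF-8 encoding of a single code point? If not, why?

invalid (overlong encoding)

Leading byte 0xF0 = 11110000 → 4-byte form.
Continuation bytes all match 10xxxxxx. Payload decodes to 0x4D34.
But 0x4D34 < 0x10000, the minimum for a 4-byte sequence — this is an overlong encoding.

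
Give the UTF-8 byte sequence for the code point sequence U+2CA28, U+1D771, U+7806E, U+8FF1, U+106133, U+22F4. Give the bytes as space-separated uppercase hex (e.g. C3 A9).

F0 AC A8 A8 F0 9D 9D B1 F1 B8 81 AE E8 BF B1 F4 86 84 B3 E2 8B B4

U+2CA28: 4-byte form → F0 AC A8 A8.
U+1D771: 4-byte form → F0 9D 9D B1.
U+7806E: 4-byte form → F1 B8 81 AE.
U+8FF1: 3-byte form → E8 BF B1.
U+106133: 4-byte form → F4 86 84 B3.
U+22F4: 3-byte form → E2 8B B4.
Concatenated (22 bytes): F0 AC A8 A8 F0 9D 9D B1 F1 B8 81 AE E8 BF B1 F4 86 84 B3 E2 8B B4.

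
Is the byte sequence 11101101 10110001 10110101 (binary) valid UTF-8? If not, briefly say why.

invalid (encodes a surrogate (U+D800–U+DFFF))

Structurally a 3-byte sequence; payload = 0xDC75.
But 0xDC75 is in U+D800–U+DFFF, the surrogate range. Surrogates are not Unicode scalar values and are forbidden in UTF-8.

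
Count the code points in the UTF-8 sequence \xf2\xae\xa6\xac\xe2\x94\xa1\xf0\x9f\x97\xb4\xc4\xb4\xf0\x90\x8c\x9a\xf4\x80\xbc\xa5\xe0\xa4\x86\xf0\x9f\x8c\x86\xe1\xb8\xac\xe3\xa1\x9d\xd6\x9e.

11

Byte at offset 0: 0xF2 = 11110010 → 4-byte char (#1). Advance 4.
Byte at offset 4: 0xE2 = 11100010 → 3-byte char (#2). Advance 3.
Byte at offset 7: 0xF0 = 11110000 → 4-byte char (#3). Advance 4.
Byte at offset 11: 0xC4 = 11000100 → 2-byte char (#4). Advance 2.
Byte at offset 13: 0xF0 = 11110000 → 4-byte char (#5). Advance 4.
Byte at offset 17: 0xF4 = 11110100 → 4-byte char (#6). Advance 4.
Byte at offset 21: 0xE0 = 11100000 → 3-byte char (#7). Advance 3.
Byte at offset 24: 0xF0 = 11110000 → 4-byte char (#8). Advance 4.
Byte at offset 28: 0xE1 = 11100001 → 3-byte char (#9). Advance 3.
Byte at offset 31: 0xE3 = 11100011 → 3-byte char (#10). Advance 3.
Byte at offset 34: 0xD6 = 11010110 → 2-byte char (#11). Advance 2.
Reached end at offset 36 after 11 code points.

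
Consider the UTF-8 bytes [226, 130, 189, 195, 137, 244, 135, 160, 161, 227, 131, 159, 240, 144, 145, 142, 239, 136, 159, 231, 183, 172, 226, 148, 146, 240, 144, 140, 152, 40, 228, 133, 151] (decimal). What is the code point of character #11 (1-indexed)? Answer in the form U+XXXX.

Offset 0: leading byte 0xE2 = 11100010 → 3-byte char #1 = E2 82 BD.
Offset 3: leading byte 0xC3 = 11000011 → 2-byte char #2 = C3 89.
Offset 5: leading byte 0xF4 = 11110100 → 4-byte char #3 = F4 87 A0 A1.
Offset 9: leading byte 0xE3 = 11100011 → 3-byte char #4 = E3 83 9F.
Offset 12: leading byte 0xF0 = 11110000 → 4-byte char #5 = F0 90 91 8E.
Offset 16: leading byte 0xEF = 11101111 → 3-byte char #6 = EF 88 9F.
Offset 19: leading byte 0xE7 = 11100111 → 3-byte char #7 = E7 B7 AC.
Offset 22: leading byte 0xE2 = 11100010 → 3-byte char #8 = E2 94 92.
Offset 25: leading byte 0xF0 = 11110000 → 4-byte char #9 = F0 90 8C 98.
Offset 29: leading byte 0x28 = 00101000 → 1-byte char #10 = 28.
Offset 30: leading byte 0xE4 = 11100100 → 3-byte char #11 = E4 85 97.
Leading byte 0xE4 = 11100100 matches 1110xxxx → 3-byte sequence.
Byte 1: 0xE4 = 11100100, payload 0100 (4 bits).
Byte 2: 0x85 = 10000101 (10xxxxxx ✓), payload 000101.
Byte 3: 0x97 = 10010111 (10xxxxxx ✓), payload 010111.
Concatenate: 0100000101010111 = 0x4157 (16 bits → U+4157).

U+4157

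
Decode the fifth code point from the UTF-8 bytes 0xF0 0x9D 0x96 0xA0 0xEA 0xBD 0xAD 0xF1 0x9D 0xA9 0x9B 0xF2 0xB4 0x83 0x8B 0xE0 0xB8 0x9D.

U+0E1D

Offset 0: leading byte 0xF0 = 11110000 → 4-byte char #1 = F0 9D 96 A0.
Offset 4: leading byte 0xEA = 11101010 → 3-byte char #2 = EA BD AD.
Offset 7: leading byte 0xF1 = 11110001 → 4-byte char #3 = F1 9D A9 9B.
Offset 11: leading byte 0xF2 = 11110010 → 4-byte char #4 = F2 B4 83 8B.
Offset 15: leading byte 0xE0 = 11100000 → 3-byte char #5 = E0 B8 9D.
Leading byte 0xE0 = 11100000 matches 1110xxxx → 3-byte sequence.
Byte 1: 0xE0 = 11100000, payload 0000 (4 bits).
Byte 2: 0xB8 = 10111000 (10xxxxxx ✓), payload 111000.
Byte 3: 0x9D = 10011101 (10xxxxxx ✓), payload 011101.
Concatenate: 0000111000011101 = 0xE1D (16 bits → U+0E1D).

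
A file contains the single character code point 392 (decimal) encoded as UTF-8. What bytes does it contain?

U+0188 = 0x188 = 392 decimal. In range U+0080–U+07FF → 2-byte form: 110xxxxx 10xxxxxx.
Binary (11 bits): 00110001000.
Split 5+6: 00110 | 001000.
Byte 1: 11000110 = 0xC6.
Byte 2: 10001000 = 0x88.

C6 88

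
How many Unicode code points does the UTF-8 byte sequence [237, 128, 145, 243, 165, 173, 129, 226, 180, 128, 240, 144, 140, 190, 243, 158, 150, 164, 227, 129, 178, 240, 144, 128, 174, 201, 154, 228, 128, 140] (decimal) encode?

9

Byte at offset 0: 0xED = 11101101 → 3-byte char (#1). Advance 3.
Byte at offset 3: 0xF3 = 11110011 → 4-byte char (#2). Advance 4.
Byte at offset 7: 0xE2 = 11100010 → 3-byte char (#3). Advance 3.
Byte at offset 10: 0xF0 = 11110000 → 4-byte char (#4). Advance 4.
Byte at offset 14: 0xF3 = 11110011 → 4-byte char (#5). Advance 4.
Byte at offset 18: 0xE3 = 11100011 → 3-byte char (#6). Advance 3.
Byte at offset 21: 0xF0 = 11110000 → 4-byte char (#7). Advance 4.
Byte at offset 25: 0xC9 = 11001001 → 2-byte char (#8). Advance 2.
Byte at offset 27: 0xE4 = 11100100 → 3-byte char (#9). Advance 3.
Reached end at offset 30 after 9 code points.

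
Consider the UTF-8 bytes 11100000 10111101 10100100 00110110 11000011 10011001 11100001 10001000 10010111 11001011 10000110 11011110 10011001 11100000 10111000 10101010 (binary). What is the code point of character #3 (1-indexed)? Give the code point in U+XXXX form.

U+00D9

Offset 0: leading byte 0xE0 = 11100000 → 3-byte char #1 = E0 BD A4.
Offset 3: leading byte 0x36 = 00110110 → 1-byte char #2 = 36.
Offset 4: leading byte 0xC3 = 11000011 → 2-byte char #3 = C3 99.
Leading byte 0xC3 = 11000011 matches 110xxxxx → 2-byte sequence.
Byte 1: 0xC3 = 11000011, payload 00011 (5 bits).
Byte 2: 0x99 = 10011001 (10xxxxxx ✓), payload 011001.
Concatenate: 00011011001 = 0xD9 (11 bits → U+00D9).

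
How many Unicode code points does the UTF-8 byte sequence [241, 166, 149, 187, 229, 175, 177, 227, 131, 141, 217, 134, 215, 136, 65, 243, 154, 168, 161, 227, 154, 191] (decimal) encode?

Byte at offset 0: 0xF1 = 11110001 → 4-byte char (#1). Advance 4.
Byte at offset 4: 0xE5 = 11100101 → 3-byte char (#2). Advance 3.
Byte at offset 7: 0xE3 = 11100011 → 3-byte char (#3). Advance 3.
Byte at offset 10: 0xD9 = 11011001 → 2-byte char (#4). Advance 2.
Byte at offset 12: 0xD7 = 11010111 → 2-byte char (#5). Advance 2.
Byte at offset 14: 0x41 = 01000001 → 1-byte char (#6). Advance 1.
Byte at offset 15: 0xF3 = 11110011 → 4-byte char (#7). Advance 4.
Byte at offset 19: 0xE3 = 11100011 → 3-byte char (#8). Advance 3.
Reached end at offset 22 after 8 code points.

8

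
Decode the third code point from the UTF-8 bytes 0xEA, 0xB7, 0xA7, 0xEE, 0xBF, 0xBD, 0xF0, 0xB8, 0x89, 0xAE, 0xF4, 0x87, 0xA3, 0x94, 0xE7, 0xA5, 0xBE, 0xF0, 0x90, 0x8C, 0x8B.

Offset 0: leading byte 0xEA = 11101010 → 3-byte char #1 = EA B7 A7.
Offset 3: leading byte 0xEE = 11101110 → 3-byte char #2 = EE BF BD.
Offset 6: leading byte 0xF0 = 11110000 → 4-byte char #3 = F0 B8 89 AE.
Leading byte 0xF0 = 11110000 matches 11110xxx → 4-byte sequence.
Byte 1: 0xF0 = 11110000, payload 000 (3 bits).
Byte 2: 0xB8 = 10111000 (10xxxxxx ✓), payload 111000.
Byte 3: 0x89 = 10001001 (10xxxxxx ✓), payload 001001.
Byte 4: 0xAE = 10101110 (10xxxxxx ✓), payload 101110.
Concatenate: 000111000001001101110 = 0x3826E (21 bits → U+3826E).

U+3826E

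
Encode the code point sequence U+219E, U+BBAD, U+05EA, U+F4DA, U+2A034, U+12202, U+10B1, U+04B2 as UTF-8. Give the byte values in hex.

U+219E: 3-byte form → E2 86 9E.
U+BBAD: 3-byte form → EB AE AD.
U+05EA: 2-byte form → D7 AA.
U+F4DA: 3-byte form → EF 93 9A.
U+2A034: 4-byte form → F0 AA 80 B4.
U+12202: 4-byte form → F0 92 88 82.
U+10B1: 3-byte form → E1 82 B1.
U+04B2: 2-byte form → D2 B2.
Concatenated (24 bytes): E2 86 9E EB AE AD D7 AA EF 93 9A F0 AA 80 B4 F0 92 88 82 E1 82 B1 D2 B2.

E2 86 9E EB AE AD D7 AA EF 93 9A F0 AA 80 B4 F0 92 88 82 E1 82 B1 D2 B2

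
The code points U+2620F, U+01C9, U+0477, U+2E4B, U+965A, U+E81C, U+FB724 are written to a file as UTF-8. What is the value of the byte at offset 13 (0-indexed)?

U+2620F → 4-byte form F0 A6 88 8F at offsets 0–3.
U+01C9 → 2-byte form C7 89 at offsets 4–5.
U+0477 → 2-byte form D1 B7 at offsets 6–7.
U+2E4B → 3-byte form E2 B9 8B at offsets 8–10.
U+965A → 3-byte form E9 99 9A at offsets 11–13.
Offset 13 falls in char 5's range; it's byte 3 of E9 99 9A = 0x9A.

0x9A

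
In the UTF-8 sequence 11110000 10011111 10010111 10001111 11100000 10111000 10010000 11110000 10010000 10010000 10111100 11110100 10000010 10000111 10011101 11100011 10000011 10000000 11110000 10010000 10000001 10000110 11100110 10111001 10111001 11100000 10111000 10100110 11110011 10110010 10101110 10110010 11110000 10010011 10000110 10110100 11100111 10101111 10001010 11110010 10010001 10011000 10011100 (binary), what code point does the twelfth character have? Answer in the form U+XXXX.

Offset 0: leading byte 0xF0 = 11110000 → 4-byte char #1 = F0 9F 97 8F.
Offset 4: leading byte 0xE0 = 11100000 → 3-byte char #2 = E0 B8 90.
Offset 7: leading byte 0xF0 = 11110000 → 4-byte char #3 = F0 90 90 BC.
Offset 11: leading byte 0xF4 = 11110100 → 4-byte char #4 = F4 82 87 9D.
Offset 15: leading byte 0xE3 = 11100011 → 3-byte char #5 = E3 83 80.
Offset 18: leading byte 0xF0 = 11110000 → 4-byte char #6 = F0 90 81 86.
Offset 22: leading byte 0xE6 = 11100110 → 3-byte char #7 = E6 B9 B9.
Offset 25: leading byte 0xE0 = 11100000 → 3-byte char #8 = E0 B8 A6.
Offset 28: leading byte 0xF3 = 11110011 → 4-byte char #9 = F3 B2 AE B2.
Offset 32: leading byte 0xF0 = 11110000 → 4-byte char #10 = F0 93 86 B4.
Offset 36: leading byte 0xE7 = 11100111 → 3-byte char #11 = E7 AF 8A.
Offset 39: leading byte 0xF2 = 11110010 → 4-byte char #12 = F2 91 98 9C.
Leading byte 0xF2 = 11110010 matches 11110xxx → 4-byte sequence.
Byte 1: 0xF2 = 11110010, payload 010 (3 bits).
Byte 2: 0x91 = 10010001 (10xxxxxx ✓), payload 010001.
Byte 3: 0x98 = 10011000 (10xxxxxx ✓), payload 011000.
Byte 4: 0x9C = 10011100 (10xxxxxx ✓), payload 011100.
Concatenate: 010010001011000011100 = 0x9161C (21 bits → U+9161C).

U+9161C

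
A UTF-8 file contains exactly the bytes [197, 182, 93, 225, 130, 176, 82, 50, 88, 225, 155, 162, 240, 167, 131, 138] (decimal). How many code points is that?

Byte at offset 0: 0xC5 = 11000101 → 2-byte char (#1). Advance 2.
Byte at offset 2: 0x5D = 01011101 → 1-byte char (#2). Advance 1.
Byte at offset 3: 0xE1 = 11100001 → 3-byte char (#3). Advance 3.
Byte at offset 6: 0x52 = 01010010 → 1-byte char (#4). Advance 1.
Byte at offset 7: 0x32 = 00110010 → 1-byte char (#5). Advance 1.
Byte at offset 8: 0x58 = 01011000 → 1-byte char (#6). Advance 1.
Byte at offset 9: 0xE1 = 11100001 → 3-byte char (#7). Advance 3.
Byte at offset 12: 0xF0 = 11110000 → 4-byte char (#8). Advance 4.
Reached end at offset 16 after 8 code points.

8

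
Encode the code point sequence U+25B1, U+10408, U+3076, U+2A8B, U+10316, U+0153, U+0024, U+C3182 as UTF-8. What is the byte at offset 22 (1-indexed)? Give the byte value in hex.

0x83

1-indexed offset 22 is 0-indexed offset 21.
U+25B1 → 3-byte form E2 96 B1 at offsets 0–2.
U+10408 → 4-byte form F0 90 90 88 at offsets 3–6.
U+3076 → 3-byte form E3 81 B6 at offsets 7–9.
U+2A8B → 3-byte form E2 AA 8B at offsets 10–12.
U+10316 → 4-byte form F0 90 8C 96 at offsets 13–16.
U+0153 → 2-byte form C5 93 at offsets 17–18.
U+0024 → 1-byte form 24 at offsets 19–19.
U+C3182 → 4-byte form F3 83 86 82 at offsets 20–23.
Offset 21 falls in char 8's range; it's byte 2 of F3 83 86 82 = 0x83.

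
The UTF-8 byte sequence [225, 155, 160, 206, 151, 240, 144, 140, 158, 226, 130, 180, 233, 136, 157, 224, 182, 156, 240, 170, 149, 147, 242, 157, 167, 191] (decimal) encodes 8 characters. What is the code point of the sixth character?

Offset 0: leading byte 0xE1 = 11100001 → 3-byte char #1 = E1 9B A0.
Offset 3: leading byte 0xCE = 11001110 → 2-byte char #2 = CE 97.
Offset 5: leading byte 0xF0 = 11110000 → 4-byte char #3 = F0 90 8C 9E.
Offset 9: leading byte 0xE2 = 11100010 → 3-byte char #4 = E2 82 B4.
Offset 12: leading byte 0xE9 = 11101001 → 3-byte char #5 = E9 88 9D.
Offset 15: leading byte 0xE0 = 11100000 → 3-byte char #6 = E0 B6 9C.
Leading byte 0xE0 = 11100000 matches 1110xxxx → 3-byte sequence.
Byte 1: 0xE0 = 11100000, payload 0000 (4 bits).
Byte 2: 0xB6 = 10110110 (10xxxxxx ✓), payload 110110.
Byte 3: 0x9C = 10011100 (10xxxxxx ✓), payload 011100.
Concatenate: 0000110110011100 = 0xD9C (16 bits → U+0D9C).

U+0D9C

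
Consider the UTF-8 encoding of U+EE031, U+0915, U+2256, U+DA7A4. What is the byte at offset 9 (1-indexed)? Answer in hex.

0x89

1-indexed offset 9 is 0-indexed offset 8.
U+EE031 → 4-byte form F3 AE 80 B1 at offsets 0–3.
U+0915 → 3-byte form E0 A4 95 at offsets 4–6.
U+2256 → 3-byte form E2 89 96 at offsets 7–9.
Offset 8 falls in char 3's range; it's byte 2 of E2 89 96 = 0x89.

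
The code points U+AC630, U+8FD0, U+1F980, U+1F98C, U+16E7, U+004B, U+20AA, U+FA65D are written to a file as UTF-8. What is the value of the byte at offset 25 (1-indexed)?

0x99

1-indexed offset 25 is 0-indexed offset 24.
U+AC630 → 4-byte form F2 AC 98 B0 at offsets 0–3.
U+8FD0 → 3-byte form E8 BF 90 at offsets 4–6.
U+1F980 → 4-byte form F0 9F A6 80 at offsets 7–10.
U+1F98C → 4-byte form F0 9F A6 8C at offsets 11–14.
U+16E7 → 3-byte form E1 9B A7 at offsets 15–17.
U+004B → 1-byte form 4B at offsets 18–18.
U+20AA → 3-byte form E2 82 AA at offsets 19–21.
U+FA65D → 4-byte form F3 BA 99 9D at offsets 22–25.
Offset 24 falls in char 8's range; it's byte 3 of F3 BA 99 9D = 0x99.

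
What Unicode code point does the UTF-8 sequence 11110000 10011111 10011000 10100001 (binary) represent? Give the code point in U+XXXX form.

Leading byte 0xF0 = 11110000 matches 11110xxx → 4-byte sequence.
Byte 1: 0xF0 = 11110000, payload 000 (3 bits).
Byte 2: 0x9F = 10011111 (10xxxxxx ✓), payload 011111.
Byte 3: 0x98 = 10011000 (10xxxxxx ✓), payload 011000.
Byte 4: 0xA1 = 10100001 (10xxxxxx ✓), payload 100001.
Concatenate: 000011111011000100001 = 0x1F621 (21 bits → U+1F621).

U+1F621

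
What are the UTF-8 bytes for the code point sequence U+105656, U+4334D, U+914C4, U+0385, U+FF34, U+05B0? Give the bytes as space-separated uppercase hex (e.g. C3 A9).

F4 85 99 96 F1 83 8D 8D F2 91 93 84 CE 85 EF BC B4 D6 B0

U+105656: 4-byte form → F4 85 99 96.
U+4334D: 4-byte form → F1 83 8D 8D.
U+914C4: 4-byte form → F2 91 93 84.
U+0385: 2-byte form → CE 85.
U+FF34: 3-byte form → EF BC B4.
U+05B0: 2-byte form → D6 B0.
Concatenated (19 bytes): F4 85 99 96 F1 83 8D 8D F2 91 93 84 CE 85 EF BC B4 D6 B0.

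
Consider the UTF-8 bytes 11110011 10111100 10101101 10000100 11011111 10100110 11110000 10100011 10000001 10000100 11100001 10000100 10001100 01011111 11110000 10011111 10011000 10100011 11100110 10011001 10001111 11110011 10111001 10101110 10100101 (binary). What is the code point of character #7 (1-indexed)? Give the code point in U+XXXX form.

Offset 0: leading byte 0xF3 = 11110011 → 4-byte char #1 = F3 BC AD 84.
Offset 4: leading byte 0xDF = 11011111 → 2-byte char #2 = DF A6.
Offset 6: leading byte 0xF0 = 11110000 → 4-byte char #3 = F0 A3 81 84.
Offset 10: leading byte 0xE1 = 11100001 → 3-byte char #4 = E1 84 8C.
Offset 13: leading byte 0x5F = 01011111 → 1-byte char #5 = 5F.
Offset 14: leading byte 0xF0 = 11110000 → 4-byte char #6 = F0 9F 98 A3.
Offset 18: leading byte 0xE6 = 11100110 → 3-byte char #7 = E6 99 8F.
Leading byte 0xE6 = 11100110 matches 1110xxxx → 3-byte sequence.
Byte 1: 0xE6 = 11100110, payload 0110 (4 bits).
Byte 2: 0x99 = 10011001 (10xxxxxx ✓), payload 011001.
Byte 3: 0x8F = 10001111 (10xxxxxx ✓), payload 001111.
Concatenate: 0110011001001111 = 0x664F (16 bits → U+664F).

U+664F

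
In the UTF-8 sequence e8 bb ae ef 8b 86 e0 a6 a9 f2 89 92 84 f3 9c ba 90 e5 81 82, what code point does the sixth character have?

Offset 0: leading byte 0xE8 = 11101000 → 3-byte char #1 = E8 BB AE.
Offset 3: leading byte 0xEF = 11101111 → 3-byte char #2 = EF 8B 86.
Offset 6: leading byte 0xE0 = 11100000 → 3-byte char #3 = E0 A6 A9.
Offset 9: leading byte 0xF2 = 11110010 → 4-byte char #4 = F2 89 92 84.
Offset 13: leading byte 0xF3 = 11110011 → 4-byte char #5 = F3 9C BA 90.
Offset 17: leading byte 0xE5 = 11100101 → 3-byte char #6 = E5 81 82.
Leading byte 0xE5 = 11100101 matches 1110xxxx → 3-byte sequence.
Byte 1: 0xE5 = 11100101, payload 0101 (4 bits).
Byte 2: 0x81 = 10000001 (10xxxxxx ✓), payload 000001.
Byte 3: 0x82 = 10000010 (10xxxxxx ✓), payload 000010.
Concatenate: 0101000001000010 = 0x5042 (16 bits → U+5042).

U+5042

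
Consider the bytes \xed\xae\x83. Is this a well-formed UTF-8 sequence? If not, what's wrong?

invalid (encodes a surrogate (U+D800–U+DFFF))

Structurally a 3-byte sequence; payload = 0xDB83.
But 0xDB83 is in U+D800–U+DFFF, the surrogate range. Surrogates are not Unicode scalar values and are forbidden in UTF-8.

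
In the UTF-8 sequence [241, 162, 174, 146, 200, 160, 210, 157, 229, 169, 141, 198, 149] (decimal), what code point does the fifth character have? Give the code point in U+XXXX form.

U+0195

Offset 0: leading byte 0xF1 = 11110001 → 4-byte char #1 = F1 A2 AE 92.
Offset 4: leading byte 0xC8 = 11001000 → 2-byte char #2 = C8 A0.
Offset 6: leading byte 0xD2 = 11010010 → 2-byte char #3 = D2 9D.
Offset 8: leading byte 0xE5 = 11100101 → 3-byte char #4 = E5 A9 8D.
Offset 11: leading byte 0xC6 = 11000110 → 2-byte char #5 = C6 95.
Leading byte 0xC6 = 11000110 matches 110xxxxx → 2-byte sequence.
Byte 1: 0xC6 = 11000110, payload 00110 (5 bits).
Byte 2: 0x95 = 10010101 (10xxxxxx ✓), payload 010101.
Concatenate: 00110010101 = 0x195 (11 bits → U+0195).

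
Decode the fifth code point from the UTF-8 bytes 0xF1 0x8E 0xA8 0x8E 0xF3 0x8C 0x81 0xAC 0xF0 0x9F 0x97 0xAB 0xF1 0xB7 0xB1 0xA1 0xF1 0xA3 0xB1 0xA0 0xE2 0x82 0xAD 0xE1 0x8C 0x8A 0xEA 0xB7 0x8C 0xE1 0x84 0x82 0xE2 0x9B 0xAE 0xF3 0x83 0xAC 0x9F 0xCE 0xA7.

U+63C60

Offset 0: leading byte 0xF1 = 11110001 → 4-byte char #1 = F1 8E A8 8E.
Offset 4: leading byte 0xF3 = 11110011 → 4-byte char #2 = F3 8C 81 AC.
Offset 8: leading byte 0xF0 = 11110000 → 4-byte char #3 = F0 9F 97 AB.
Offset 12: leading byte 0xF1 = 11110001 → 4-byte char #4 = F1 B7 B1 A1.
Offset 16: leading byte 0xF1 = 11110001 → 4-byte char #5 = F1 A3 B1 A0.
Leading byte 0xF1 = 11110001 matches 11110xxx → 4-byte sequence.
Byte 1: 0xF1 = 11110001, payload 001 (3 bits).
Byte 2: 0xA3 = 10100011 (10xxxxxx ✓), payload 100011.
Byte 3: 0xB1 = 10110001 (10xxxxxx ✓), payload 110001.
Byte 4: 0xA0 = 10100000 (10xxxxxx ✓), payload 100000.
Concatenate: 001100011110001100000 = 0x63C60 (21 bits → U+63C60).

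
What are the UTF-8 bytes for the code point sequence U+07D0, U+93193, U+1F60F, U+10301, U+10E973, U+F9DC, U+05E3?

DF 90 F2 93 86 93 F0 9F 98 8F F0 90 8C 81 F4 8E A5 B3 EF A7 9C D7 A3

U+07D0: 2-byte form → DF 90.
U+93193: 4-byte form → F2 93 86 93.
U+1F60F: 4-byte form → F0 9F 98 8F.
U+10301: 4-byte form → F0 90 8C 81.
U+10E973: 4-byte form → F4 8E A5 B3.
U+F9DC: 3-byte form → EF A7 9C.
U+05E3: 2-byte form → D7 A3.
Concatenated (23 bytes): DF 90 F2 93 86 93 F0 9F 98 8F F0 90 8C 81 F4 8E A5 B3 EF A7 9C D7 A3.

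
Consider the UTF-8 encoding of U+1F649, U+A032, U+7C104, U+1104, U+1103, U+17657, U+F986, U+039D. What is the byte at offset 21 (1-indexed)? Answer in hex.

1-indexed offset 21 is 0-indexed offset 20.
U+1F649 → 4-byte form F0 9F 99 89 at offsets 0–3.
U+A032 → 3-byte form EA 80 B2 at offsets 4–6.
U+7C104 → 4-byte form F1 BC 84 84 at offsets 7–10.
U+1104 → 3-byte form E1 84 84 at offsets 11–13.
U+1103 → 3-byte form E1 84 83 at offsets 14–16.
U+17657 → 4-byte form F0 97 99 97 at offsets 17–20.
Offset 20 falls in char 6's range; it's byte 4 of F0 97 99 97 = 0x97.

0x97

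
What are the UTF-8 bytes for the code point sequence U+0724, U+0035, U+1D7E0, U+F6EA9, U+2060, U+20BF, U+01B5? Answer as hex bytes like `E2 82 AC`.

U+0724: 2-byte form → DC A4.
U+0035: 1-byte form → 35.
U+1D7E0: 4-byte form → F0 9D 9F A0.
U+F6EA9: 4-byte form → F3 B6 BA A9.
U+2060: 3-byte form → E2 81 A0.
U+20BF: 3-byte form → E2 82 BF.
U+01B5: 2-byte form → C6 B5.
Concatenated (19 bytes): DC A4 35 F0 9D 9F A0 F3 B6 BA A9 E2 81 A0 E2 82 BF C6 B5.

DC A4 35 F0 9D 9F A0 F3 B6 BA A9 E2 81 A0 E2 82 BF C6 B5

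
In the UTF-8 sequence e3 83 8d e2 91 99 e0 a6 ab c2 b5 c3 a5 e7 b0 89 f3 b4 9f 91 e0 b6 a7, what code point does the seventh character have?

Offset 0: leading byte 0xE3 = 11100011 → 3-byte char #1 = E3 83 8D.
Offset 3: leading byte 0xE2 = 11100010 → 3-byte char #2 = E2 91 99.
Offset 6: leading byte 0xE0 = 11100000 → 3-byte char #3 = E0 A6 AB.
Offset 9: leading byte 0xC2 = 11000010 → 2-byte char #4 = C2 B5.
Offset 11: leading byte 0xC3 = 11000011 → 2-byte char #5 = C3 A5.
Offset 13: leading byte 0xE7 = 11100111 → 3-byte char #6 = E7 B0 89.
Offset 16: leading byte 0xF3 = 11110011 → 4-byte char #7 = F3 B4 9F 91.
Leading byte 0xF3 = 11110011 matches 11110xxx → 4-byte sequence.
Byte 1: 0xF3 = 11110011, payload 011 (3 bits).
Byte 2: 0xB4 = 10110100 (10xxxxxx ✓), payload 110100.
Byte 3: 0x9F = 10011111 (10xxxxxx ✓), payload 011111.
Byte 4: 0x91 = 10010001 (10xxxxxx ✓), payload 010001.
Concatenate: 011110100011111010001 = 0xF47D1 (21 bits → U+F47D1).

U+F47D1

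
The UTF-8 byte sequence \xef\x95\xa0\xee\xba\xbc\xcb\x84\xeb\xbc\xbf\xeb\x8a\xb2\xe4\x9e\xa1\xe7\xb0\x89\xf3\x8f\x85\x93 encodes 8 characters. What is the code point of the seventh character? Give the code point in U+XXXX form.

Offset 0: leading byte 0xEF = 11101111 → 3-byte char #1 = EF 95 A0.
Offset 3: leading byte 0xEE = 11101110 → 3-byte char #2 = EE BA BC.
Offset 6: leading byte 0xCB = 11001011 → 2-byte char #3 = CB 84.
Offset 8: leading byte 0xEB = 11101011 → 3-byte char #4 = EB BC BF.
Offset 11: leading byte 0xEB = 11101011 → 3-byte char #5 = EB 8A B2.
Offset 14: leading byte 0xE4 = 11100100 → 3-byte char #6 = E4 9E A1.
Offset 17: leading byte 0xE7 = 11100111 → 3-byte char #7 = E7 B0 89.
Leading byte 0xE7 = 11100111 matches 1110xxxx → 3-byte sequence.
Byte 1: 0xE7 = 11100111, payload 0111 (4 bits).
Byte 2: 0xB0 = 10110000 (10xxxxxx ✓), payload 110000.
Byte 3: 0x89 = 10001001 (10xxxxxx ✓), payload 001001.
Concatenate: 0111110000001001 = 0x7C09 (16 bits → U+7C09).

U+7C09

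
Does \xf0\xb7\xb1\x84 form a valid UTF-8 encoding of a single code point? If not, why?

Leading byte 0xF0 = 11110000 → 4-byte form.
Continuation bytes 0xB7=10110111, 0xB1=10110001, 0x84=10000100 all match 10xxxxxx.
Decoded value 0x37C44 is ≥ 0x10000 (shortest form) and not a surrogate.

valid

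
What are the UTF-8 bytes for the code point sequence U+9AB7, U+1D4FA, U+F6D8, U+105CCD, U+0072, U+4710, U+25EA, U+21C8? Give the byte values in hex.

U+9AB7: 3-byte form → E9 AA B7.
U+1D4FA: 4-byte form → F0 9D 93 BA.
U+F6D8: 3-byte form → EF 9B 98.
U+105CCD: 4-byte form → F4 85 B3 8D.
U+0072: 1-byte form → 72.
U+4710: 3-byte form → E4 9C 90.
U+25EA: 3-byte form → E2 97 AA.
U+21C8: 3-byte form → E2 87 88.
Concatenated (24 bytes): E9 AA B7 F0 9D 93 BA EF 9B 98 F4 85 B3 8D 72 E4 9C 90 E2 97 AA E2 87 88.

E9 AA B7 F0 9D 93 BA EF 9B 98 F4 85 B3 8D 72 E4 9C 90 E2 97 AA E2 87 88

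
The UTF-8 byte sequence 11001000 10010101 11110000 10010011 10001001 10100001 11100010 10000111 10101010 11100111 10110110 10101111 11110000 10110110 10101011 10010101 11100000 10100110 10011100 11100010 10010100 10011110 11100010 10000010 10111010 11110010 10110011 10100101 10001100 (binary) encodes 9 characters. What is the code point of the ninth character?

Offset 0: leading byte 0xC8 = 11001000 → 2-byte char #1 = C8 95.
Offset 2: leading byte 0xF0 = 11110000 → 4-byte char #2 = F0 93 89 A1.
Offset 6: leading byte 0xE2 = 11100010 → 3-byte char #3 = E2 87 AA.
Offset 9: leading byte 0xE7 = 11100111 → 3-byte char #4 = E7 B6 AF.
Offset 12: leading byte 0xF0 = 11110000 → 4-byte char #5 = F0 B6 AB 95.
Offset 16: leading byte 0xE0 = 11100000 → 3-byte char #6 = E0 A6 9C.
Offset 19: leading byte 0xE2 = 11100010 → 3-byte char #7 = E2 94 9E.
Offset 22: leading byte 0xE2 = 11100010 → 3-byte char #8 = E2 82 BA.
Offset 25: leading byte 0xF2 = 11110010 → 4-byte char #9 = F2 B3 A5 8C.
Leading byte 0xF2 = 11110010 matches 11110xxx → 4-byte sequence.
Byte 1: 0xF2 = 11110010, payload 010 (3 bits).
Byte 2: 0xB3 = 10110011 (10xxxxxx ✓), payload 110011.
Byte 3: 0xA5 = 10100101 (10xxxxxx ✓), payload 100101.
Byte 4: 0x8C = 10001100 (10xxxxxx ✓), payload 001100.
Concatenate: 010110011100101001100 = 0xB394C (21 bits → U+B394C).

U+B394C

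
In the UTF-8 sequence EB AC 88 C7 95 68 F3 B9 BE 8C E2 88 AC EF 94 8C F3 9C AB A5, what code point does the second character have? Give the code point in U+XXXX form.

U+01D5

Offset 0: leading byte 0xEB = 11101011 → 3-byte char #1 = EB AC 88.
Offset 3: leading byte 0xC7 = 11000111 → 2-byte char #2 = C7 95.
Leading byte 0xC7 = 11000111 matches 110xxxxx → 2-byte sequence.
Byte 1: 0xC7 = 11000111, payload 00111 (5 bits).
Byte 2: 0x95 = 10010101 (10xxxxxx ✓), payload 010101.
Concatenate: 00111010101 = 0x1D5 (11 bits → U+01D5).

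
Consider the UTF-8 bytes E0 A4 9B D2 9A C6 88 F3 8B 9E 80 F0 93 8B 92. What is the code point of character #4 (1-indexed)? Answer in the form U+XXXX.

Offset 0: leading byte 0xE0 = 11100000 → 3-byte char #1 = E0 A4 9B.
Offset 3: leading byte 0xD2 = 11010010 → 2-byte char #2 = D2 9A.
Offset 5: leading byte 0xC6 = 11000110 → 2-byte char #3 = C6 88.
Offset 7: leading byte 0xF3 = 11110011 → 4-byte char #4 = F3 8B 9E 80.
Leading byte 0xF3 = 11110011 matches 11110xxx → 4-byte sequence.
Byte 1: 0xF3 = 11110011, payload 011 (3 bits).
Byte 2: 0x8B = 10001011 (10xxxxxx ✓), payload 001011.
Byte 3: 0x9E = 10011110 (10xxxxxx ✓), payload 011110.
Byte 4: 0x80 = 10000000 (10xxxxxx ✓), payload 000000.
Concatenate: 011001011011110000000 = 0xCB780 (21 bits → U+CB780).

U+CB780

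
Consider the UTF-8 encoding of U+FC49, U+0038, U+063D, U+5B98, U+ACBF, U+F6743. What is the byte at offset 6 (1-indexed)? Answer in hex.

1-indexed offset 6 is 0-indexed offset 5.
U+FC49 → 3-byte form EF B1 89 at offsets 0–2.
U+0038 → 1-byte form 38 at offsets 3–3.
U+063D → 2-byte form D8 BD at offsets 4–5.
Offset 5 falls in char 3's range; it's byte 2 of D8 BD = 0xBD.

0xBD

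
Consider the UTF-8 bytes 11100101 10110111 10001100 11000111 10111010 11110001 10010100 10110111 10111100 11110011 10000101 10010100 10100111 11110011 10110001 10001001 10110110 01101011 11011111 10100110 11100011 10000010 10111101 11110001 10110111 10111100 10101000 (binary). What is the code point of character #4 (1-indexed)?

U+C5527

Offset 0: leading byte 0xE5 = 11100101 → 3-byte char #1 = E5 B7 8C.
Offset 3: leading byte 0xC7 = 11000111 → 2-byte char #2 = C7 BA.
Offset 5: leading byte 0xF1 = 11110001 → 4-byte char #3 = F1 94 B7 BC.
Offset 9: leading byte 0xF3 = 11110011 → 4-byte char #4 = F3 85 94 A7.
Leading byte 0xF3 = 11110011 matches 11110xxx → 4-byte sequence.
Byte 1: 0xF3 = 11110011, payload 011 (3 bits).
Byte 2: 0x85 = 10000101 (10xxxxxx ✓), payload 000101.
Byte 3: 0x94 = 10010100 (10xxxxxx ✓), payload 010100.
Byte 4: 0xA7 = 10100111 (10xxxxxx ✓), payload 100111.
Concatenate: 011000101010100100111 = 0xC5527 (21 bits → U+C5527).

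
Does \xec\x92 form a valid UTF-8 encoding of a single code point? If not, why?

Leading byte 0xEC = 11101100 → 3-byte form, but only 2 bytes are present.

invalid (sequence truncated)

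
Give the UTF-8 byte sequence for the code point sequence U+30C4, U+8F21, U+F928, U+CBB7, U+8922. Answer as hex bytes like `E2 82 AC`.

E3 83 84 E8 BC A1 EF A4 A8 EC AE B7 E8 A4 A2

U+30C4: 3-byte form → E3 83 84.
U+8F21: 3-byte form → E8 BC A1.
U+F928: 3-byte form → EF A4 A8.
U+CBB7: 3-byte form → EC AE B7.
U+8922: 3-byte form → E8 A4 A2.
Concatenated (15 bytes): E3 83 84 E8 BC A1 EF A4 A8 EC AE B7 E8 A4 A2.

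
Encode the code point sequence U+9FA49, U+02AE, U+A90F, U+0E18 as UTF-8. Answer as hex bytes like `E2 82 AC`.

F2 9F A9 89 CA AE EA A4 8F E0 B8 98

U+9FA49: 4-byte form → F2 9F A9 89.
U+02AE: 2-byte form → CA AE.
U+A90F: 3-byte form → EA A4 8F.
U+0E18: 3-byte form → E0 B8 98.
Concatenated (12 bytes): F2 9F A9 89 CA AE EA A4 8F E0 B8 98.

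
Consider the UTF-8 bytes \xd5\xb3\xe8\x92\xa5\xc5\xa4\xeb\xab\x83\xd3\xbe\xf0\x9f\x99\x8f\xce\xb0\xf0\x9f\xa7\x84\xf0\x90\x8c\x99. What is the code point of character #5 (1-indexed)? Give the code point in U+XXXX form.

Offset 0: leading byte 0xD5 = 11010101 → 2-byte char #1 = D5 B3.
Offset 2: leading byte 0xE8 = 11101000 → 3-byte char #2 = E8 92 A5.
Offset 5: leading byte 0xC5 = 11000101 → 2-byte char #3 = C5 A4.
Offset 7: leading byte 0xEB = 11101011 → 3-byte char #4 = EB AB 83.
Offset 10: leading byte 0xD3 = 11010011 → 2-byte char #5 = D3 BE.
Leading byte 0xD3 = 11010011 matches 110xxxxx → 2-byte sequence.
Byte 1: 0xD3 = 11010011, payload 10011 (5 bits).
Byte 2: 0xBE = 10111110 (10xxxxxx ✓), payload 111110.
Concatenate: 10011111110 = 0x4FE (11 bits → U+04FE).

U+04FE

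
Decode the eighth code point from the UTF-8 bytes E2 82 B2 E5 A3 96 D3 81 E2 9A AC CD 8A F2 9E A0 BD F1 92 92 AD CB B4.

U+02F4

Offset 0: leading byte 0xE2 = 11100010 → 3-byte char #1 = E2 82 B2.
Offset 3: leading byte 0xE5 = 11100101 → 3-byte char #2 = E5 A3 96.
Offset 6: leading byte 0xD3 = 11010011 → 2-byte char #3 = D3 81.
Offset 8: leading byte 0xE2 = 11100010 → 3-byte char #4 = E2 9A AC.
Offset 11: leading byte 0xCD = 11001101 → 2-byte char #5 = CD 8A.
Offset 13: leading byte 0xF2 = 11110010 → 4-byte char #6 = F2 9E A0 BD.
Offset 17: leading byte 0xF1 = 11110001 → 4-byte char #7 = F1 92 92 AD.
Offset 21: leading byte 0xCB = 11001011 → 2-byte char #8 = CB B4.
Leading byte 0xCB = 11001011 matches 110xxxxx → 2-byte sequence.
Byte 1: 0xCB = 11001011, payload 01011 (5 bits).
Byte 2: 0xB4 = 10110100 (10xxxxxx ✓), payload 110100.
Concatenate: 01011110100 = 0x2F4 (11 bits → U+02F4).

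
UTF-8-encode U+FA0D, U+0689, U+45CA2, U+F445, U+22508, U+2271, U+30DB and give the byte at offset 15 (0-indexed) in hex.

U+FA0D → 3-byte form EF A8 8D at offsets 0–2.
U+0689 → 2-byte form DA 89 at offsets 3–4.
U+45CA2 → 4-byte form F1 85 B2 A2 at offsets 5–8.
U+F445 → 3-byte form EF 91 85 at offsets 9–11.
U+22508 → 4-byte form F0 A2 94 88 at offsets 12–15.
Offset 15 falls in char 5's range; it's byte 4 of F0 A2 94 88 = 0x88.

0x88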